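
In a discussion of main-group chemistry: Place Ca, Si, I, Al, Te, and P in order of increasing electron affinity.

Ca, Al, P, Si, Te, I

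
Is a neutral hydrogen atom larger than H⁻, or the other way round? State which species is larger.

H⁻

Forming H⁻ adds 1 electron to H. More electron–electron repulsion in the same shell, with unchanged nuclear charge, lets the cloud expand.
An anion is larger than its parent atom: H⁻ > H.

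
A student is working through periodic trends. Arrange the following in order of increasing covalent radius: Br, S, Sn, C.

C < S < Br < Sn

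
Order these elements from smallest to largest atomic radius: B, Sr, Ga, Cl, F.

F < B < Cl < Ga < Sr

B is in period 2, group 13; F is in period 2, group 17; Cl is in period 3, group 17; Ga is in period 4, group 13; Sr is in period 5, group 2.
Atomic radius shrinks across a period as nuclear charge pulls the same shell inward, and grows down a group as new shells are added.
Here both period and group differ, so the two effects have to be weighed against each other.
B > F: B lies to the left of F in period 2, so the across-period effect alone puts B larger.
Cl > B: period and group pull opposite ways; the down-group shift dominates (99 vs 85 pm).
Ga > Cl: both effects reinforce here, so Ga is clearly the larger of the two.
Sr > Ga: relative to Ga, both the across-period and down-group shifts push Sr's atomic radius up.
Tabulated atomic radius (pm): B 85, F 64, Cl 99, Ga 124, Sr 185.
So from smallest to largest: F < B < Cl < Ga < Sr.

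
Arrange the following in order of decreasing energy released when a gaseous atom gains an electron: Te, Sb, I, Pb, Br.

Adding an electron releases more energy for atoms nearer the top right (short of the noble gases).
These span different periods and groups, so the two trends combine.
Sb > Pb: both effects reinforce here, so Sb is clearly the higher of the two.
Te > Sb: both are in period 5; the period trend gives Te the larger value.
I > Te: I lies to the right of Te in period 5, so the across-period effect alone puts I higher.
Br > I: Br sits above I in group 17, so the down-group effect alone puts Br higher.
Tabulated electron affinity (kJ/mol): Br 325, Sb 103, Te 190, I 295, Pb 35.
So from highest to lowest: Br > I > Te > Sb > Pb.

Br > I > Te > Sb > Pb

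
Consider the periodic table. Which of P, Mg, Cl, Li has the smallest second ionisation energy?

Mg

The second ionization energy removes an electron from the +1 ion. For each element: P⁺ still has 4 valence electrons; Mg⁺ still has 1 valence electron; Cl⁺ still has 6 valence electrons; Li⁺ is the bare [He] core.
Breaking into a closed-shell core is much more expensive than removing a leftover valence electron — Li has the largest IE_2 here.
Valence configurations: P⁺ [Ne]3s²3p², Mg⁺ [Ne]3s¹, Cl⁺ [Ne]3s²3p⁴.
Approximate IE_2 values (kJ/mol): P 1907, Mg 1451, Cl 2298, Li 7298.
Overall IE_2 order: Mg < P < Cl < Li.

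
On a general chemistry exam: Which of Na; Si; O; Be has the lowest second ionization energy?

After 1 electron has been removed, what remains? Na⁺ is the bare [Ne] core; Si⁺ still has 3 valence electrons; O⁺ still has 5 valence electrons; Be⁺ still has 1 valence electron.
Breaking into a closed-shell core is much more expensive than removing a leftover valence electron — Na has the largest IE_2 here.
Valence configurations: Si⁺ [Ne]3s²3p¹, O⁺ [He]2s²2p³, Be⁺ [He]2s¹.
Approximate IE_2 values (kJ/mol): Na 4562, Si 1577, O 3388, Be 1757.
So the second ionization energies run Si < Be < O < Na.

Si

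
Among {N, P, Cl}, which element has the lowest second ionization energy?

P

IE_2 is the cost of taking one more electron from the +1 cation: N⁺ still has 4 valence electrons; P⁺ still has 4 valence electrons; Cl⁺ still has 6 valence electrons.
All are still removing valence electrons, so compare the +1 ions as you would atoms: IE_2 generally rises across a period (higher Z_eff) and falls down a group (larger shell), subject to the usual subshell exceptions.
Valence configurations: N⁺ [He]2s²2p², P⁺ [Ne]3s²3p², Cl⁺ [Ne]3s²3p⁴.
Approximate IE_2 values (kJ/mol): N 2856, P 1907, Cl 2298.
Overall IE_2 order: P < Cl < N.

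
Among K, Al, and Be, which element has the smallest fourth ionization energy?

Consider each +3 ion: K³⁺ is already 2 electrons into the core; Al³⁺ is the bare [Ne] core; Be³⁺ is already 1 electron into the core.
All of these are removing an electron from a noble-gas core or deeper; the smaller core (lower principal quantum number) is held far more tightly, and within a period the higher nuclear charge binds the same core more tightly.
The numbers (kJ/mol): K 5877, Al 11577, Be 21007.
Putting it together, IE_4: K < Al < Be.

K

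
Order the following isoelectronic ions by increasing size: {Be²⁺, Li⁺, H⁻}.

All of these have 2 electrons, so size is governed by nuclear charge alone: the more protons, the stronger the pull on the same electron cloud, and the smaller the ion.
Nuclear charges: Be²⁺ (Z=4), Li⁺ (Z=3), H⁻ (Z=1).
Smallest to largest: Be²⁺ < Li⁺ < H⁻.

Be²⁺ < Li⁺ < H⁻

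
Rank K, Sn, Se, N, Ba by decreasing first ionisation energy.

N > Se > Sn > Ba > K

N is in period 2, group 15; K is in period 4, group 1; Se is in period 4, group 16; Sn is in period 5, group 14; Ba is in period 6, group 2.
Removing the outermost electron gets harder across a period and easier down a group.
These span different periods and groups, so the two trends combine.
Ba > K: the two effects oppose for this pair; the across-period effect wins (503 vs 419 kJ/mol).
Sn > Ba: relative to Ba, both the across-period and down-group shifts push Sn's first ionization energy up.
Se > Sn: both effects reinforce here, so Se is clearly the higher of the two.
N > Se: the two effects oppose for this pair; the down-group effect wins (1402 vs 941 kJ/mol).
Approximate values (kJ/mol): N 1402, K 419, Se 941, Sn 709, Ba 503.
So from highest to lowest: N > Se > Sn > Ba > K.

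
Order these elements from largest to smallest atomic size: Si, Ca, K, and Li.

K, Ca, Li, Si

Atomic radius shrinks across a period as nuclear charge pulls the same shell inward, and grows down a group as new shells are added.
Here both period and group differ, so the two effects have to be weighed against each other.
Li > Si: period and group pull opposite ways; the across-period shift dominates (133 vs 116 pm).
Ca > Li: period and group pull opposite ways; the down-group shift dominates (171 vs 133 pm).
K > Ca: both are in period 4; the period trend gives K the larger value.
Tabulated atomic radius (pm): Li 133, Si 116, K 196, Ca 171.
So from largest to smallest: K > Ca > Li > Si.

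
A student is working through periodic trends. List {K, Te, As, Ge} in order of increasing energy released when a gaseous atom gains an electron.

Atoms with high Z_eff and room in the valence shell (especially the halogens) have the most exothermic electron affinities.
These span different periods and groups, so the two trends combine.
As > K: both are in period 4; the period trend gives As the larger value.
Ge > As: this pair runs against the simple trend — see the exception note.
Te > Ge: period and group pull opposite ways; the across-period shift dominates (190 vs 119 kJ/mol).
Note the exception: Ge has a higher electron affinity than As, contrary to the simple trend — adding an electron to As's half-filled 4p³ is unfavourable, so Ge (4p²) has the more exothermic EA.
Tabulated electron affinity (kJ/mol): K 48, Ge 119, As 78, Te 190.
So from lowest to highest: K < As < Ge < Te.

K < As < Ge < Te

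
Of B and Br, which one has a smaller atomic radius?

B

Atomic radius shrinks across a period as nuclear charge pulls the same shell inward, and grows down a group as new shells are added.
These span different periods and groups, so the two trends combine.
Br > B: the two effects oppose for this pair; the down-group effect wins (114 vs 85 pm).
For reference (pm): B 85, Br 114.
So B has the smaller atomic radius (B < Br).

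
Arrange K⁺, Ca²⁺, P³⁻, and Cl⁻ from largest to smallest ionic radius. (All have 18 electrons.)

All of these have 18 electrons, so size is governed by nuclear charge alone: the more protons, the stronger the pull on the same electron cloud, and the smaller the ion.
Nuclear charges: Ca²⁺ (Z=20), K⁺ (Z=19), Cl⁻ (Z=17), P³⁻ (Z=15).
Largest to smallest: P³⁻ > Cl⁻ > K⁺ > Ca²⁺.

P³⁻ > Cl⁻ > K⁺ > Ca²⁺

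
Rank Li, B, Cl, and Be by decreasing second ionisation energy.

Li > B > Cl > Be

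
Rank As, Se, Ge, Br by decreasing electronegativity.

EN rises left→right (higher Z_eff, smaller atoms) and falls top→bottom (larger, more shielded atoms).
All lie in period 4, so electronegativity increases left to right.
So from highest to lowest: Br > Se > As > Ge.

Br > Se > As > Ge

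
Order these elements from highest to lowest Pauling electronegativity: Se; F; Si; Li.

Li is in period 2, group 1; F is in period 2, group 17; Si is in period 3, group 14; Se is in period 4, group 16.
Electronegativity increases across a period and decreases down a group, tracking effective nuclear charge and atomic size.
These span different periods and groups, so the two trends combine.
Si > Li: the two effects oppose for this pair; the across-period effect wins (1.90 vs 0.98).
Se > Si: the two effects oppose for this pair; the across-period effect wins (2.55 vs 1.90).
F > Se: both effects reinforce here, so F is clearly the higher of the two.
Tabulated electronegativity (Pauling): Li 0.98, F 3.98, Si 1.90, Se 2.55.
So from highest to lowest: F > Se > Si > Li.

F > Se > Si > Li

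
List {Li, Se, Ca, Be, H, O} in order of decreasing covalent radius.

Ca, Li, Se, Be, O, H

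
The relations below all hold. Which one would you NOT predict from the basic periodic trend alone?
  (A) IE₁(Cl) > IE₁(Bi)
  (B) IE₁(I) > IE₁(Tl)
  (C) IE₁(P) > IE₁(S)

The general trend: first ionization energy increases across a period and decreases down a group.
(A) Cl (period 3, group 17) vs Bi (period 6, group 15): the stated order agrees with the simple trend.
(B) I (period 5, group 17) vs Tl (period 6, group 13): the stated order agrees with the simple trend.
(C) P (period 3, group 15) vs S (period 3, group 16): the stated order contradicts the simple trend.
The exception is (C): S (3p⁴) ionizes more easily than half-filled P (3p³) because the paired 3p electron in S is pushed out by e⁻–e⁻ repulsion.

(C)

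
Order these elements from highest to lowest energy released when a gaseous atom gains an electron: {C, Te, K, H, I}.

Electron affinity generally becomes more exothermic across a period toward the halogens and less exothermic down a group.
These span different periods and groups, so the two trends combine.
H > K: H sits above K in group 1, so the down-group effect alone puts H higher.
C > H: the two effects oppose for this pair; the across-period effect wins (122 vs 73 kJ/mol).
Te > C: period and group pull opposite ways; the across-period shift dominates (190 vs 122 kJ/mol).
I > Te: both are in period 5; the period trend gives I the larger value.
Approximate values (kJ/mol): H 73, C 122, K 48, Te 190, I 295.
So from highest to lowest: I > Te > C > H > K.

I > Te > C > H > K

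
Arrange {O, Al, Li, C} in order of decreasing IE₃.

Li > O > C > Al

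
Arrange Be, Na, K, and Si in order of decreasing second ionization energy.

Na, K, Be, Si

IE_2 is the cost of taking one more electron from the +1 cation: Be⁺ still has 1 valence electron; Na⁺ is the bare [Ne] core; K⁺ is the bare [Ar] core; Si⁺ still has 3 valence electrons.
Core electrons are held far more tightly than valence electrons, so K and Na top the IE_2 order.
Valence configurations: Be⁺ [He]2s¹, Si⁺ [Ne]3s²3p¹.
Tabulated IE_2 (kJ/mol): Be 1757, Na 4562, K 3052, Si 1577.
Putting it together, IE_2: Si < Be < K < Na.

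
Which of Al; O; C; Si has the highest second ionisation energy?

IE_2 is the cost of taking one more electron from the +1 cation: Al⁺ still has 2 valence electrons; O⁺ still has 5 valence electrons; C⁺ still has 3 valence electrons; Si⁺ still has 3 valence electrons.
All are still removing valence electrons, so compare the +1 ions as you would atoms: IE_2 generally rises across a period (higher Z_eff) and falls down a group (larger shell), subject to the usual subshell exceptions.
Valence configurations: Al⁺ [Ne]3s², O⁺ [He]2s²2p³, C⁺ [He]2s²2p¹, Si⁺ [Ne]3s²3p¹.
Si⁺ loses a lone 3p electron whereas Al⁺ must break into a filled 3s² pair, so IE_2(Al) > IE_2(Si) even though Si has the higher nuclear charge.
Approximate IE_2 values (kJ/mol): Al 1817, O 3388, C 2353, Si 1577.
Overall IE_2 order: Si < Al < C < O.

O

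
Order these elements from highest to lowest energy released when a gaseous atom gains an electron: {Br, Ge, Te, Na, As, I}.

Na is in period 3, group 1; Ge is in period 4, group 14; As is in period 4, group 15; Br is in period 4, group 17; Te is in period 5, group 16; I is in period 5, group 17.
Adding an electron releases more energy for atoms nearer the top right (short of the noble gases).
These span different periods and groups, so the two trends combine.
As > Na: the two effects oppose for this pair; the across-period effect wins (78 vs 53 kJ/mol).
Ge > As: this pair runs against the simple trend — see the exception note.
Te > Ge: period and group pull opposite ways; the across-period shift dominates (190 vs 119 kJ/mol).
I > Te: both are in period 5; the period trend gives I the larger value.
Br > I: Br sits above I in group 17, so the down-group effect alone puts Br higher.
Note the exception: Ge has a higher electron affinity than As, contrary to the simple trend — adding an electron to As's half-filled 4p³ is unfavourable, so Ge (4p²) has the more exothermic EA.
Tabulated electron affinity (kJ/mol): Na 53, Ge 119, As 78, Br 325, Te 190, I 295.
So from highest to lowest: Br > I > Te > Ge > As > Na.

Br > I > Te > Ge > As > Na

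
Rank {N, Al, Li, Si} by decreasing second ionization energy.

Li > N > Al > Si

After 1 electron has been removed, what remains? N⁺ still has 4 valence electrons; Al⁺ still has 2 valence electrons; Li⁺ is the bare [He] core; Si⁺ still has 3 valence electrons.
Pulling an electron out of a noble-gas core costs far more than removing a remaining valence electron, so Li sits at the high end of IE_2.
Valence configurations: N⁺ [He]2s²2p², Al⁺ [Ne]3s², Si⁺ [Ne]3s²3p¹.
Si⁺ loses a lone 3p electron whereas Al⁺ must break into a filled 3s² pair, so IE_2(Al) > IE_2(Si) even though Si has the higher nuclear charge.
Approximate IE_2 values (kJ/mol): N 2856, Al 1817, Li 7298, Si 1577.
So the second ionization energies run Si < Al < N < Li.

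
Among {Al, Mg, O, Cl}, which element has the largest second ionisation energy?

O

The second ionization energy removes an electron from the +1 ion. For each element: Al⁺ still has 2 valence electrons; Mg⁺ still has 1 valence electron; O⁺ still has 5 valence electrons; Cl⁺ still has 6 valence electrons.
All are still removing valence electrons, so compare the +1 ions as you would atoms: IE_2 generally rises across a period (higher Z_eff) and falls down a group (larger shell), subject to the usual subshell exceptions.
Valence configurations: Al⁺ [Ne]3s², Mg⁺ [Ne]3s¹, O⁺ [He]2s²2p³, Cl⁺ [Ne]3s²3p⁴.
The numbers (kJ/mol): Al 1817, Mg 1451, O 3388, Cl 2298.
So the second ionization energies run Mg < Al < Cl < O.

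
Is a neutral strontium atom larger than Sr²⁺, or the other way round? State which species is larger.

Forming Sr²⁺ removes 2 electrons from Sr. Fewer electrons for the same nuclear charge means less shielding and a higher Z_eff on the remaining electrons, and for main-group metals the entire outer shell is lost.
A cation is smaller than its parent atom: Sr²⁺ < Sr.

Sr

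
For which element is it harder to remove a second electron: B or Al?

B

After 1 electron has been removed, what remains? B⁺ still has 2 valence electrons; Al⁺ still has 2 valence electrons.
All are still removing valence electrons, so compare the +1 ions as you would atoms: IE_2 generally rises across a period (higher Z_eff) and falls down a group (larger shell), subject to the usual subshell exceptions.
Valence configurations: B⁺ [He]2s², Al⁺ [Ne]3s².
Tabulated IE_2 (kJ/mol): B 2427, Al 1817.
Hence IE_2: Al < B.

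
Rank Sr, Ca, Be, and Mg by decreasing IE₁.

Be > Mg > Ca > Sr

Across a period the outer electron is held more tightly (higher IE₁); down a group it sits in a higher shell, more shielded, and comes off more easily.
All are in group 2, so first ionization energy increases up the group.
So from highest to lowest: Be > Mg > Ca > Sr.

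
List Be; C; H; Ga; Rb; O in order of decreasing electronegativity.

H is in period 1, group 1; Be is in period 2, group 2; C is in period 2, group 14; O is in period 2, group 16; Ga is in period 4, group 13; Rb is in period 5, group 1.
Atoms toward the upper right of the periodic table pull bonding electrons most strongly.
Neither a single period nor a single group — weigh both effects.
Be > Rb: both effects reinforce here, so Be is clearly the higher of the two.
Ga > Be: the two effects oppose for this pair; the across-period effect wins (1.81 vs 1.57).
H > Ga: the two effects oppose for this pair; the down-group effect wins (2.20 vs 1.81).
C > H: the two effects oppose for this pair; the across-period effect wins (2.55 vs 2.20).
O > C: both are in period 2; the period trend gives O the larger value.
Approximate values (Pauling): H 2.20, Be 1.57, C 2.55, O 3.44, Ga 1.81, Rb 0.82.
So from highest to lowest: O > C > H > Ga > Be > Rb.

O, C, H, Ga, Be, Rb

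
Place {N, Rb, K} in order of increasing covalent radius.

N < K < Rb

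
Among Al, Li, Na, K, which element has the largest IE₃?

Li

Consider each +2 ion: Al²⁺ still has 1 valence electron; Li²⁺ is already 1 electron into the core; Na²⁺ is already 1 electron into the core; K²⁺ is already 1 electron into the core.
Pulling an electron out of a noble-gas core costs far more than removing a remaining valence electron, so K, Na and Li sit at the high end of IE_3.
The numbers (kJ/mol): Al 2745, Li 11815, Na 6910, K 4420.
Hence IE_3: Al < K < Na < Li.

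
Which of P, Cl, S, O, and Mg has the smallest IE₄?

S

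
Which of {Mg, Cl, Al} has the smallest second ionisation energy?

The second ionization energy removes an electron from the +1 ion. For each element: Mg⁺ still has 1 valence electron; Cl⁺ still has 6 valence electrons; Al⁺ still has 2 valence electrons.
All are still removing valence electrons, so compare the +1 ions as you would atoms: IE_2 generally rises across a period (higher Z_eff) and falls down a group (larger shell), subject to the usual subshell exceptions.
Valence configurations: Mg⁺ [Ne]3s¹, Cl⁺ [Ne]3s²3p⁴, Al⁺ [Ne]3s².
Tabulated IE_2 (kJ/mol): Mg 1451, Cl 2298, Al 1817.
Putting it together, IE_2: Mg < Al < Cl.

Mg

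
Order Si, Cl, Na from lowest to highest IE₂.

Si < Cl < Na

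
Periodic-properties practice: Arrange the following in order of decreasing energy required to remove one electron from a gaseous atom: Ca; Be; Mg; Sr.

Be, Mg, Ca, Sr

Removing the outermost electron gets harder across a period and easier down a group.
All are in group 2, so first ionization energy increases up the group.
So from highest to lowest: Be > Mg > Ca > Sr.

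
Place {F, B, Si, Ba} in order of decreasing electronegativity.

F > B > Si > Ba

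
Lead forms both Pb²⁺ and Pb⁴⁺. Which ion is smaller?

Both ions have Z = 82 protons, but Pb⁴⁺ has lost more electrons, so its remaining electrons feel a larger effective nuclear charge per electron and are pulled in more tightly.
Higher positive charge → smaller ion, so Pb²⁺ > Pb⁴⁺.

Pb⁴⁺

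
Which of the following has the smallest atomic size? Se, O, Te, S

O

O is in period 2, group 16; S is in period 3, group 16; Se is in period 4, group 16; Te is in period 5, group 16.
Across a period the added protons contract the valence shell; down a group each new principal shell makes the atom larger.
All are in group 16, so atomic radius increases down the group.
The smallest atomic size among these belongs to O.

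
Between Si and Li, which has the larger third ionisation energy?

Consider each +2 ion: Si²⁺ still has 2 valence electrons; Li²⁺ is already 1 electron into the core.
Core electrons are held far more tightly than valence electrons, so Li tops the IE_3 order.
The numbers (kJ/mol): Si 3232, Li 11815.
Hence IE_3: Si < Li.

Li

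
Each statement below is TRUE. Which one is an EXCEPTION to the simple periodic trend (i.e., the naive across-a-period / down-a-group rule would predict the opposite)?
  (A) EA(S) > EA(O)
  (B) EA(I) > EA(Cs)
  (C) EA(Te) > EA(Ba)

The general trend: electron affinity increases across a period and decreases down a group.
(A) S (period 3, group 16) vs O (period 2, group 16): the stated order contradicts the simple trend.
(B) I (period 5, group 17) vs Cs (period 6, group 1): the stated order agrees with the simple trend.
(C) Te (period 5, group 16) vs Ba (period 6, group 2): the stated order agrees with the simple trend.
The exception is (A): the compact 2p subshell of O repels the added electron more than S's larger 3p does.

(A)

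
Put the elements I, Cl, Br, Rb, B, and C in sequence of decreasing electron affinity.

Cl > Br > I > C > Rb > B

B is in period 2, group 13; C is in period 2, group 14; Cl is in period 3, group 17; Br is in period 4, group 17; Rb is in period 5, group 1; I is in period 5, group 17.
Adding an electron releases more energy for atoms nearer the top right (short of the noble gases).
These span different periods and groups, so the two trends combine.
Rb > B: this pair runs against the simple trend — see the exception note.
C > Rb: relative to Rb, both the across-period and down-group shifts push C's electron affinity up.
I > C: the two effects oppose for this pair; the across-period effect wins (295 vs 122 kJ/mol).
Br > I: Br sits above I in group 17, so the down-group effect alone puts Br higher.
Cl > Br: Cl sits above Br in group 17, so the down-group effect alone puts Cl higher.
Note the exception: Rb has a higher electron affinity than B, contrary to the simple trend — B's ns²np¹ configuration gives only a small electron affinity — the sparsely filled np subshell binds an added electron weakly.
Approximate values (kJ/mol): B 27, C 122, Cl 349, Br 325, Rb 47, I 295.
So from highest to lowest: Cl > Br > I > C > Rb > B.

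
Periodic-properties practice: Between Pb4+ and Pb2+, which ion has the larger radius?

Pb2+

Both ions have Z = 82 protons, but Pb4+ has lost more electrons, so its remaining electrons feel a larger effective nuclear charge per electron and are pulled in more tightly.
Higher positive charge → smaller ion, so Pb2+ > Pb4+.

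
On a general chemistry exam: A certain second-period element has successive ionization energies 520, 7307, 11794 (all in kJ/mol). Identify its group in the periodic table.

Group 1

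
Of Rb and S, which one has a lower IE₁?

IE₁ increases left→right with effective nuclear charge and decreases top→bottom as the valence shell moves farther out.
These span different periods and groups, so the two trends combine.
S > Rb: both effects reinforce here, so S is clearly the higher of the two.
Approximate values (kJ/mol): S 1000, Rb 403.
So Rb has the lower IE₁ (Rb < S).

Rb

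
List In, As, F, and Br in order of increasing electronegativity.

Electronegativity increases across a period and decreases down a group, tracking effective nuclear charge and atomic size.
Neither a single period nor a single group — weigh both effects.
As > In: both effects reinforce here, so As is clearly the higher of the two.
Br > As: both are in period 4; the period trend gives Br the larger value.
F > Br: F sits above Br in group 17, so the down-group effect alone puts F higher.
Approximate values (Pauling): F 3.98, As 2.18, Br 2.96, In 1.78.
So from lowest to highest: In < As < Br < F.

In, As, Br, F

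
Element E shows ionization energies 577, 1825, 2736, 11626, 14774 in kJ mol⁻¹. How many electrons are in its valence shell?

3

Look for the largest jump between consecutive ionization energies: IE4/IE3 ≈ 4.2, far larger than any earlier ratio.
That jump marks the point where a core electron is being removed. So the atom has 3 valence electrons.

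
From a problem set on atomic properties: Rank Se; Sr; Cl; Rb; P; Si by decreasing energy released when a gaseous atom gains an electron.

Cl > Se > Si > P > Rb > Sr

Si is in period 3, group 14; P is in period 3, group 15; Cl is in period 3, group 17; Se is in period 4, group 16; Rb is in period 5, group 1; Sr is in period 5, group 2.
Electron affinity generally becomes more exothermic across a period toward the halogens and less exothermic down a group.
These span different periods and groups, so the two trends combine.
Rb > Sr: this pair runs against the simple trend — see the exception note.
P > Rb: both effects reinforce here, so P is clearly the higher of the two.
Si > P: this pair runs against the simple trend — see the exception note.
Se > Si: the two effects oppose for this pair; the across-period effect wins (195 vs 134 kJ/mol).
Cl > Se: both effects reinforce here, so Cl is clearly the higher of the two.
Note the exception: Rb has a higher electron affinity than Sr, contrary to the simple trend — adding an electron to Sr (ns²) has to open a new, higher-energy np subshell, which is unfavourable.
Note the exception: Si has a higher electron affinity than P, contrary to the simple trend — adding an electron to P's half-filled 3p³ is unfavourable, so Si (3p²) has the more exothermic EA.
Approximate values (kJ/mol): Si 134, P 72, Cl 349, Se 195, Rb 47, Sr 5.
So from highest to lowest: Cl > Se > Si > P > Rb > Sr.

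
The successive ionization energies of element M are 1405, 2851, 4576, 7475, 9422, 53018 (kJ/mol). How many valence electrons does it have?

5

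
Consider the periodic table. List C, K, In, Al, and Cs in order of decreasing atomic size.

Cs > K > In > Al > C

C is in period 2, group 14; Al is in period 3, group 13; K is in period 4, group 1; In is in period 5, group 13; Cs is in period 6, group 1.
Radius decreases left→right (rising Z_eff, same n) and increases top→bottom (higher n).
Here both period and group differ, so the two effects have to be weighed against each other.
Al > C: both effects reinforce here, so Al is clearly the larger of the two.
In > Al: they share group 13; the group trend gives In the larger value.
K > In: the two effects oppose for this pair; the across-period effect wins (196 vs 142 pm).
Cs > K: Cs sits below K in group 1, so the down-group effect alone puts Cs larger.
Approximate values (pm): C 75, Al 126, K 196, In 142, Cs 232.
So from largest to smallest: Cs > K > In > Al > C.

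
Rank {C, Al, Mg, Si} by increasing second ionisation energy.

Mg, Si, Al, C

After 1 electron has been removed, what remains? C⁺ still has 3 valence electrons; Al⁺ still has 2 valence electrons; Mg⁺ still has 1 valence electron; Si⁺ still has 3 valence electrons.
All are still removing valence electrons, so compare the +1 ions as you would atoms: IE_2 generally rises across a period (higher Z_eff) and falls down a group (larger shell), subject to the usual subshell exceptions.
Valence configurations: C⁺ [He]2s²2p¹, Al⁺ [Ne]3s², Mg⁺ [Ne]3s¹, Si⁺ [Ne]3s²3p¹.
Si⁺ loses a lone 3p electron whereas Al⁺ must break into a filled 3s² pair, so IE_2(Al) > IE_2(Si) even though Si has the higher nuclear charge.
The numbers (kJ/mol): C 2353, Al 1817, Mg 1451, Si 1577.
Hence IE_2: Mg < Si < Al < C.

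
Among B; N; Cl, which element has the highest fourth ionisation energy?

The fourth ionization energy removes an electron from the +3 ion. For each element: B³⁺ is the bare [He] core; N³⁺ still has 2 valence electrons; Cl³⁺ still has 4 valence electrons.
Pulling an electron out of a noble-gas core costs far more than removing a remaining valence electron, so B sits at the high end of IE_4.
Valence configurations: N³⁺ [He]2s², Cl³⁺ [Ne]3s²3p².
Approximate IE_4 values (kJ/mol): B 25026, N 7475, Cl 5159.
Putting it together, IE_4: Cl < N < B.

B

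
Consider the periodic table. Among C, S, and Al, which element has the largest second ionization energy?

C

The second ionization energy removes an electron from the +1 ion. For each element: C⁺ still has 3 valence electrons; S⁺ still has 5 valence electrons; Al⁺ still has 2 valence electrons.
All are still removing valence electrons, so compare the +1 ions as you would atoms: IE_2 generally rises across a period (higher Z_eff) and falls down a group (larger shell), subject to the usual subshell exceptions.
Valence configurations: C⁺ [He]2s²2p¹, S⁺ [Ne]3s²3p³, Al⁺ [Ne]3s².
The numbers (kJ/mol): C 2353, S 2252, Al 1817.
So the second ionization energies run Al < S < C.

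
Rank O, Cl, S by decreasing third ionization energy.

O > Cl > S

The third ionization energy removes an electron from the +2 ion. For each element: O²⁺ still has 4 valence electrons; Cl²⁺ still has 5 valence electrons; S²⁺ still has 4 valence electrons.
All are still removing valence electrons, so compare the +2 ions as you would atoms: IE_3 generally rises across a period (higher Z_eff) and falls down a group (larger shell), subject to the usual subshell exceptions.
Valence configurations: O²⁺ [He]2s²2p², Cl²⁺ [Ne]3s²3p³, S²⁺ [Ne]3s²3p².
Tabulated IE_3 (kJ/mol): O 5300, Cl 3822, S 3357.
Putting it together, IE_3: S < Cl < O.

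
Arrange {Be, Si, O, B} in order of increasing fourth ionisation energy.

After 3 electrons have been removed, what remains? Be³⁺ is already 1 electron into the core; Si³⁺ still has 1 valence electron; O³⁺ still has 3 valence electrons; B³⁺ is the bare [He] core.
Pulling an electron out of a noble-gas core costs far more than removing a remaining valence electron, so Be and B sit at the high end of IE_4.
Valence configurations: Si³⁺ [Ne]3s¹, O³⁺ [He]2s²2p¹.
The numbers (kJ/mol): Be 21007, Si 4356, O 7469, B 25026.
Putting it together, IE_4: Si < O < Be < B.

Si < O < Be < B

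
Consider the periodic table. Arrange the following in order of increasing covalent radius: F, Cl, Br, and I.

F, Cl, Br, I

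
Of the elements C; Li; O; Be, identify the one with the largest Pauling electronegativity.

O

Li is in period 2, group 1; Be is in period 2, group 2; C is in period 2, group 14; O is in period 2, group 16.
Electronegativity increases across a period and decreases down a group, tracking effective nuclear charge and atomic size.
All lie in period 2, so electronegativity increases left to right.
The largest Pauling electronegativity among these belongs to O.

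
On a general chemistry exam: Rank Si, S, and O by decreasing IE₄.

O > S > Si

Consider each +3 ion: Si³⁺ still has 1 valence electron; S³⁺ still has 3 valence electrons; O³⁺ still has 3 valence electrons.
All are still removing valence electrons, so compare the +3 ions as you would atoms: IE_4 generally rises across a period (higher Z_eff) and falls down a group (larger shell), subject to the usual subshell exceptions.
Valence configurations: Si³⁺ [Ne]3s¹, S³⁺ [Ne]3s²3p¹, O³⁺ [He]2s²2p¹.
Approximate IE_4 values (kJ/mol): Si 4356, S 4556, O 7469.
Hence IE_4: Si < S < O.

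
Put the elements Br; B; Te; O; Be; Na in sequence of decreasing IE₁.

O, Br, Be, Te, B, Na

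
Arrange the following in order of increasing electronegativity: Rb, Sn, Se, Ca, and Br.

Ca is in period 4, group 2; Se is in period 4, group 16; Br is in period 4, group 17; Rb is in period 5, group 1; Sn is in period 5, group 14.
EN rises left→right (higher Z_eff, smaller atoms) and falls top→bottom (larger, more shielded atoms).
Here both period and group differ, so the two effects have to be weighed against each other.
Ca > Rb: both effects reinforce here, so Ca is clearly the higher of the two.
Sn > Ca: the two effects oppose for this pair; the across-period effect wins (1.96 vs 1.00).
Se > Sn: relative to Sn, both the across-period and down-group shifts push Se's electronegativity up.
Br > Se: Br lies to the right of Se in period 4, so the across-period effect alone puts Br higher.
For reference (Pauling): Ca 1.00, Se 2.55, Br 2.96, Rb 0.82, Sn 1.96.
So from lowest to highest: Rb < Ca < Sn < Se < Br.

Rb < Ca < Sn < Se < Br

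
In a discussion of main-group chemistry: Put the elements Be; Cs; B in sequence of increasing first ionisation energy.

Cs < B < Be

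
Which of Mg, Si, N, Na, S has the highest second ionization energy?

Na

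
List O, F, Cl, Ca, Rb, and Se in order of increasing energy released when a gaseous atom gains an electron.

O is in period 2, group 16; F is in period 2, group 17; Cl is in period 3, group 17; Ca is in period 4, group 2; Se is in period 4, group 16; Rb is in period 5, group 1.
Atoms with high Z_eff and room in the valence shell (especially the halogens) have the most exothermic electron affinities.
These span different periods and groups, so the two trends combine.
Rb > Ca: this pair runs against the simple trend — see the exception note.
O > Rb: relative to Rb, both the across-period and down-group shifts push O's electron affinity up.
Se > O: this pair runs against the simple trend — see the exception note.
F > Se: both effects reinforce here, so F is clearly the higher of the two.
Cl > F: this pair runs against the simple trend — see the exception note.
Note the exception: Rb has a higher electron affinity than Ca, contrary to the simple trend — adding an electron to Ca (ns²) has to open a new, higher-energy np subshell, which is unfavourable.
Note the exception: Se has a higher electron affinity than O, contrary to the simple trend — O's compact 2p subshell gives strong electron–electron repulsion on the added electron.
Note the exception: Cl has a higher electron affinity than F, contrary to the simple trend — F's small 2p subshell makes the incoming electron feel strong e⁻–e⁻ repulsion, so Cl actually releases more energy on gaining an electron.
Tabulated electron affinity (kJ/mol): O 141, F 328, Cl 349, Ca 2, Se 195, Rb 47.
So from lowest to highest: Ca < Rb < O < Se < F < Cl.

Ca < Rb < O < Se < F < Cl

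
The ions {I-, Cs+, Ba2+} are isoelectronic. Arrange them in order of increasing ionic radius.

Ba2+ < Cs+ < I-

All of these have 54 electrons, so size is governed by nuclear charge alone: the more protons, the stronger the pull on the same electron cloud, and the smaller the ion.
Nuclear charges: Ba2+ (Z=56), Cs+ (Z=55), I- (Z=53).
Smallest to largest: Ba2+ < Cs+ < I-.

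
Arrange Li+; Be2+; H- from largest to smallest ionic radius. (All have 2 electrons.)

H- > Li+ > Be2+

All of these have 2 electrons, so size is governed by nuclear charge alone: the more protons, the stronger the pull on the same electron cloud, and the smaller the ion.
Nuclear charges: Be2+ (Z=4), Li+ (Z=3), H- (Z=1).
Largest to smallest: H- > Li+ > Be2+.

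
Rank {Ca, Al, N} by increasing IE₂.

Ca < Al < N

After 1 electron has been removed, what remains? Ca⁺ still has 1 valence electron; Al⁺ still has 2 valence electrons; N⁺ still has 4 valence electrons.
All are still removing valence electrons, so compare the +1 ions as you would atoms: IE_2 generally rises across a period (higher Z_eff) and falls down a group (larger shell), subject to the usual subshell exceptions.
Valence configurations: Ca⁺ [Ar]4s¹, Al⁺ [Ne]3s², N⁺ [He]2s²2p².
Approximate IE_2 values (kJ/mol): Ca 1145, Al 1817, N 2856.
So the second ionization energies run Ca < Al < N.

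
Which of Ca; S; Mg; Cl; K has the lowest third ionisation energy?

S

IE_3 is the cost of taking one more electron from the +2 cation: Ca²⁺ is the bare [Ar] core; S²⁺ still has 4 valence electrons; Mg²⁺ is the bare [Ne] core; Cl²⁺ still has 5 valence electrons; K²⁺ is already 1 electron into the core.
Core electrons are held far more tightly than valence electrons, so K, Ca and Mg top the IE_3 order.
Valence configurations: S²⁺ [Ne]3s²3p², Cl²⁺ [Ne]3s²3p³.
The numbers (kJ/mol): Ca 4912, S 3357, Mg 7733, Cl 3822, K 4420.
Overall IE_3 order: S < Cl < K < Ca < Mg.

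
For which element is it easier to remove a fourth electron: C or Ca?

C

Consider each +3 ion: C³⁺ still has 1 valence electron; Ca³⁺ is already 1 electron into the core.
Core electrons are held far more tightly than valence electrons, so Ca tops the IE_4 order.
Tabulated IE_4 (kJ/mol): C 6223, Ca 6491.
Putting it together, IE_4: C < Ca.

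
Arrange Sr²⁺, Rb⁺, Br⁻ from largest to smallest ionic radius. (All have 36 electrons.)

Br⁻, Rb⁺, Sr²⁺

All of these have 36 electrons, so size is governed by nuclear charge alone: the more protons, the stronger the pull on the same electron cloud, and the smaller the ion.
Nuclear charges: Sr²⁺ (Z=38), Rb⁺ (Z=37), Br⁻ (Z=35).
Largest to smallest: Br⁻ > Rb⁺ > Sr²⁺.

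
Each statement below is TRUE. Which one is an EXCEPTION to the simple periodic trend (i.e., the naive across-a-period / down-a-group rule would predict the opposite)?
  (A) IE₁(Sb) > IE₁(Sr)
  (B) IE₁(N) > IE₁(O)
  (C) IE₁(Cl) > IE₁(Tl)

The general trend: first ionisation energy increases across a period and decreases down a group.
(A) Sb (period 5, group 15) vs Sr (period 5, group 2): the stated order agrees with the simple trend.
(B) N (period 2, group 15) vs O (period 2, group 16): the stated order contradicts the simple trend.
(C) Cl (period 3, group 17) vs Tl (period 6, group 13): the stated order agrees with the simple trend.
The exception is (B): pairing an electron in O's 2p⁴ costs repulsion energy, so O ionizes more easily than half-filled N (2p³).

(B)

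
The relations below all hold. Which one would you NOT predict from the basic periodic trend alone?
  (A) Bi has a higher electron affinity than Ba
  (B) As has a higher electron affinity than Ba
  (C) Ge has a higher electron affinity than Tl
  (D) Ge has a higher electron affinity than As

(D)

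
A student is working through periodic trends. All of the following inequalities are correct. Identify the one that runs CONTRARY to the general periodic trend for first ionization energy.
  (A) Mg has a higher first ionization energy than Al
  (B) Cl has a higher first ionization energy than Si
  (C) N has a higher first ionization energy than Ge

(A)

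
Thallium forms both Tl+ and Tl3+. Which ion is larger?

Tl+

Both ions have Z = 81 protons, but Tl3+ has lost more electrons, so its remaining electrons feel a larger effective nuclear charge per electron and are pulled in more tightly.
Higher positive charge → smaller ion, so Tl+ > Tl3+.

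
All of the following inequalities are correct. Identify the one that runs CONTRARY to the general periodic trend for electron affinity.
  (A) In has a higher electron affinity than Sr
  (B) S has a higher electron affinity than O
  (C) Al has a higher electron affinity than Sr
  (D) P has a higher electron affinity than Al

(B)

The general trend: electron affinity increases across a period and decreases down a group.
(A) In (period 5, group 13) vs Sr (period 5, group 2): the stated order agrees with the simple trend.
(B) S (period 3, group 16) vs O (period 2, group 16): the stated order contradicts the simple trend.
(C) Al (period 3, group 13) vs Sr (period 5, group 2): the stated order agrees with the simple trend.
(D) P (period 3, group 15) vs Al (period 3, group 13): the stated order agrees with the simple trend.
The exception is (B): the compact 2p subshell of O repels the added electron more than S's larger 3p does.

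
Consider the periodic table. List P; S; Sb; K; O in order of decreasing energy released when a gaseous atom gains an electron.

S > O > Sb > P > K

Adding an electron releases more energy for atoms nearer the top right (short of the noble gases).
These span different periods and groups, so the two trends combine.
P > K: both effects reinforce here, so P is clearly the higher of the two.
Sb > P: this pair runs against the simple trend — see the exception note.
O > Sb: relative to Sb, both the across-period and down-group shifts push O's electron affinity up.
S > O: this pair runs against the simple trend — see the exception note.
Note the exception: Sb has a higher electron affinity than P, contrary to the simple trend — both are half-filled np³, but the pairing/repulsion penalty for the added electron shrinks as the p orbitals become larger and more diffuse down the group, and for Sb that outweighs the weaker nuclear attraction.
Note the exception: S has a higher electron affinity than O, contrary to the simple trend — the compact 2p subshell of O repels the added electron more than S's larger 3p does.
For reference (kJ/mol): O 141, P 72, S 200, K 48, Sb 103.
So from highest to lowest: S > O > Sb > P > K.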